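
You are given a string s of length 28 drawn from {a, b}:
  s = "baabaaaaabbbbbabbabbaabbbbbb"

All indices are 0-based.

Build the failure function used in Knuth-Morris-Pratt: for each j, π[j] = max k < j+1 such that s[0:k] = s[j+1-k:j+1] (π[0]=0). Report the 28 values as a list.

π[0] = 0
j=1 s[j]='a': π[1]=0 (border '')
j=2 s[j]='a': π[2]=0 (border '')
j=3 s[j]='b': π[3]=1 (border 'b')
j=4 s[j]='a': π[4]=2 (border 'ba')
j=5 s[j]='a': π[5]=3 (border 'baa')
j=6 s[j]='a': k: 3→0; π[6]=0 (border '')
j=7 s[j]='a': π[7]=0 (border '')
j=8 s[j]='a': π[8]=0 (border '')
j=9 s[j]='b': π[9]=1 (border 'b')
j=10 s[j]='b': k: 1→0; π[10]=1 (border 'b')
j=11 s[j]='b': k: 1→0; π[11]=1 (border 'b')
j=12 s[j]='b': k: 1→0; π[12]=1 (border 'b')
j=13 s[j]='b': k: 1→0; π[13]=1 (border 'b')
j=14 s[j]='a': π[14]=2 (border 'ba')
j=15 s[j]='b': k: 2→0; π[15]=1 (border 'b')
j=16 s[j]='b': k: 1→0; π[16]=1 (border 'b')
j=17 s[j]='a': π[17]=2 (border 'ba')
j=18 s[j]='b': k: 2→0; π[18]=1 (border 'b')
j=19 s[j]='b': k: 1→0; π[19]=1 (border 'b')
j=20 s[j]='a': π[20]=2 (border 'ba')
j=21 s[j]='a': π[21]=3 (border 'baa')
j=22 s[j]='b': π[22]=4 (border 'baab')
j=23 s[j]='b': k: 4→1→0; π[23]=1 (border 'b')
j=24 s[j]='b': k: 1→0; π[24]=1 (border 'b')
j=25 s[j]='b': k: 1→0; π[25]=1 (border 'b')
j=26 s[j]='b': k: 1→0; π[26]=1 (border 'b')
j=27 s[j]='b': k: 1→0; π[27]=1 (border 'b')

[0, 0, 0, 1, 2, 3, 0, 0, 0, 1, 1, 1, 1, 1, 2, 1, 1, 2, 1, 1, 2, 3, 4, 1, 1, 1, 1, 1]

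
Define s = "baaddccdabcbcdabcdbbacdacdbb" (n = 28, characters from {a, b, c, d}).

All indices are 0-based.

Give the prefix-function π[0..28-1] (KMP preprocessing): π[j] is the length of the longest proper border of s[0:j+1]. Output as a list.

[0, 0, 0, 0, 0, 0, 0, 0, 0, 1, 0, 1, 0, 0, 0, 1, 0, 0, 1, 1, 2, 0, 0, 0, 0, 0, 1, 1]

π[0] = 0
j=1 s[j]='a': π[1]=0 (border '')
j=2 s[j]='a': π[2]=0 (border '')
j=3 s[j]='d': π[3]=0 (border '')
j=4 s[j]='d': π[4]=0 (border '')
j=5 s[j]='c': π[5]=0 (border '')
j=6 s[j]='c': π[6]=0 (border '')
j=7 s[j]='d': π[7]=0 (border '')
j=8 s[j]='a': π[8]=0 (border '')
j=9 s[j]='b': π[9]=1 (border 'b')
j=10 s[j]='c': k: 1→0; π[10]=0 (border '')
j=11 s[j]='b': π[11]=1 (border 'b')
j=12 s[j]='c': k: 1→0; π[12]=0 (border '')
j=13 s[j]='d': π[13]=0 (border '')
j=14 s[j]='a': π[14]=0 (border '')
j=15 s[j]='b': π[15]=1 (border 'b')
j=16 s[j]='c': k: 1→0; π[16]=0 (border '')
j=17 s[j]='d': π[17]=0 (border '')
j=18 s[j]='b': π[18]=1 (border 'b')
j=19 s[j]='b': k: 1→0; π[19]=1 (border 'b')
j=20 s[j]='a': π[20]=2 (border 'ba')
j=21 s[j]='c': k: 2→0; π[21]=0 (border '')
j=22 s[j]='d': π[22]=0 (border '')
j=23 s[j]='a': π[23]=0 (border '')
j=24 s[j]='c': π[24]=0 (border '')
j=25 s[j]='d': π[25]=0 (border '')
j=26 s[j]='b': π[26]=1 (border 'b')
j=27 s[j]='b': k: 1→0; π[27]=1 (border 'b')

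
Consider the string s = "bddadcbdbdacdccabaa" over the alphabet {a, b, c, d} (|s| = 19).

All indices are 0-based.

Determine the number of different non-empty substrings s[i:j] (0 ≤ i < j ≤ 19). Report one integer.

171

rank | idx | suffix
   0 |  18 | a
   1 |  17 | aa
   2 |  15 | abaa
   3 |  10 | acdccabaa
   4 |   3 | adcbdbdacdccabaa
   5 |  16 | baa
   6 |   8 | bdacdccabaa
   7 |   6 | bdbdacdccabaa
   8 |   0 | bddadcbdbdacdccabaa
   9 |  14 | cabaa
  10 |   5 | cbdbdacdccabaa
  11 |  13 | ccabaa
  12 |  11 | cdccabaa
  13 |   9 | dacdccabaa
  14 |   2 | dadcbdbdacdccabaa
  15 |   7 | dbdacdccabaa
  16 |   4 | dcbdbdacdccabaa
  17 |  12 | dccabaa
  18 |   1 | ddadcbdbdacdccabaa

SA = [18, 17, 15, 10, 3, 16, 8, 6, 0, 14, 5, 13, 11, 9, 2, 7, 4, 12, 1]
[i] adj suffixes → lcp
  [1] 18/17 → 1 ('a')
  [2] 17/15 → 1 ('a')
  [3] 15/10 → 1 ('a')
  [4] 10/3 → 1 ('a')
  [5] 3/16 → 0 ('')
  [6] 16/8 → 1 ('b')
  [7] 8/6 → 2 ('bd')
  [8] 6/0 → 2 ('bd')
  [9] 0/14 → 0 ('')
  [10] 14/5 → 1 ('c')
  [11] 5/13 → 1 ('c')
  [12] 13/11 → 1 ('c')
  [13] 11/9 → 0 ('')
  [14] 9/2 → 2 ('da')
  [15] 2/7 → 1 ('d')
  [16] 7/4 → 1 ('d')
  [17] 4/12 → 2 ('dc')
  [18] 12/1 → 1 ('d')

n(n+1)/2 = 19·20/2 = 190
Σ LCP = 0 + 1 + 1 + 1 + 1 + 0 + 1 + 2 + 2 + 0 + 1 + 1 + 1 + 0 + 2 + 1 + 1 + 2 + 1 = 19
distinct = 190 − 19 = 171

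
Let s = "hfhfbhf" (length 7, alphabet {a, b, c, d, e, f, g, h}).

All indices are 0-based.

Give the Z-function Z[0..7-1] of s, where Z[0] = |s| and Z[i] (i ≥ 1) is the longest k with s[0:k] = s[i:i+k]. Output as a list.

[7, 0, 2, 0, 0, 2, 0]

Z[0]=7
i=1: fresh scan; Z[1]=0
i=2: fresh scan; Z[2]=2 extend→box=[2,4)
i=3: min(r-i=1, Z[1]=0)=0; Z[3]=0
i=4: fresh scan; Z[4]=0
i=5: fresh scan; Z[5]=2 extend→box=[5,7)
i=6: min(r-i=1, Z[1]=0)=0; Z[6]=0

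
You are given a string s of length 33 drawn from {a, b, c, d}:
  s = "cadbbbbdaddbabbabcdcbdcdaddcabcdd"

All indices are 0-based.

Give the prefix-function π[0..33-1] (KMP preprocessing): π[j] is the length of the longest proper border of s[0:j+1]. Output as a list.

[0, 0, 0, 0, 0, 0, 0, 0, 0, 0, 0, 0, 0, 0, 0, 0, 0, 1, 0, 1, 0, 0, 1, 0, 0, 0, 0, 1, 2, 0, 1, 0, 0]

π[0] = 0
j=1 s[j]='a': π[1]=0 (border '')
j=2 s[j]='d': π[2]=0 (border '')
j=3 s[j]='b': π[3]=0 (border '')
j=4 s[j]='b': π[4]=0 (border '')
j=5 s[j]='b': π[5]=0 (border '')
j=6 s[j]='b': π[6]=0 (border '')
j=7 s[j]='d': π[7]=0 (border '')
j=8 s[j]='a': π[8]=0 (border '')
j=9 s[j]='d': π[9]=0 (border '')
j=10 s[j]='d': π[10]=0 (border '')
j=11 s[j]='b': π[11]=0 (border '')
j=12 s[j]='a': π[12]=0 (border '')
j=13 s[j]='b': π[13]=0 (border '')
j=14 s[j]='b': π[14]=0 (border '')
j=15 s[j]='a': π[15]=0 (border '')
j=16 s[j]='b': π[16]=0 (border '')
j=17 s[j]='c': π[17]=1 (border 'c')
j=18 s[j]='d': k: 1→0; π[18]=0 (border '')
j=19 s[j]='c': π[19]=1 (border 'c')
j=20 s[j]='b': k: 1→0; π[20]=0 (border '')
j=21 s[j]='d': π[21]=0 (border '')
j=22 s[j]='c': π[22]=1 (border 'c')
j=23 s[j]='d': k: 1→0; π[23]=0 (border '')
j=24 s[j]='a': π[24]=0 (border '')
j=25 s[j]='d': π[25]=0 (border '')
j=26 s[j]='d': π[26]=0 (border '')
j=27 s[j]='c': π[27]=1 (border 'c')
j=28 s[j]='a': π[28]=2 (border 'ca')
j=29 s[j]='b': k: 2→0; π[29]=0 (border '')
j=30 s[j]='c': π[30]=1 (border 'c')
j=31 s[j]='d': k: 1→0; π[31]=0 (border '')
j=32 s[j]='d': π[32]=0 (border '')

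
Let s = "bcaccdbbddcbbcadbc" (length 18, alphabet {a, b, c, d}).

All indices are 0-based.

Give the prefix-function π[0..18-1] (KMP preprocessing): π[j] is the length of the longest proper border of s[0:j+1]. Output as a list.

[0, 0, 0, 0, 0, 0, 1, 1, 0, 0, 0, 1, 1, 2, 3, 0, 1, 2]

π[0] = 0
j=1 s[j]='c': π[1]=0 (border '')
j=2 s[j]='a': π[2]=0 (border '')
j=3 s[j]='c': π[3]=0 (border '')
j=4 s[j]='c': π[4]=0 (border '')
j=5 s[j]='d': π[5]=0 (border '')
j=6 s[j]='b': π[6]=1 (border 'b')
j=7 s[j]='b': k: 1→0; π[7]=1 (border 'b')
j=8 s[j]='d': k: 1→0; π[8]=0 (border '')
j=9 s[j]='d': π[9]=0 (border '')
j=10 s[j]='c': π[10]=0 (border '')
j=11 s[j]='b': π[11]=1 (border 'b')
j=12 s[j]='b': k: 1→0; π[12]=1 (border 'b')
j=13 s[j]='c': π[13]=2 (border 'bc')
j=14 s[j]='a': π[14]=3 (border 'bca')
j=15 s[j]='d': k: 3→0; π[15]=0 (border '')
j=16 s[j]='b': π[16]=1 (border 'b')
j=17 s[j]='c': π[17]=2 (border 'bc')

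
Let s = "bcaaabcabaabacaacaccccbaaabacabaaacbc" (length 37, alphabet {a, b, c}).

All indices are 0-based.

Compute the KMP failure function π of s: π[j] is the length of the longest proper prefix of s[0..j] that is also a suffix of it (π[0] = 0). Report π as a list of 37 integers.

[0, 0, 0, 0, 0, 1, 2, 3, 1, 0, 0, 1, 0, 0, 0, 0, 0, 0, 0, 0, 0, 0, 1, 0, 0, 0, 1, 0, 0, 0, 1, 0, 0, 0, 0, 1, 2]

π[0] = 0
j=1 s[j]='c': π[1]=0 (border '')
j=2 s[j]='a': π[2]=0 (border '')
j=3 s[j]='a': π[3]=0 (border '')
j=4 s[j]='a': π[4]=0 (border '')
j=5 s[j]='b': π[5]=1 (border 'b')
j=6 s[j]='c': π[6]=2 (border 'bc')
j=7 s[j]='a': π[7]=3 (border 'bca')
j=8 s[j]='b': k: 3→0; π[8]=1 (border 'b')
j=9 s[j]='a': k: 1→0; π[9]=0 (border '')
j=10 s[j]='a': π[10]=0 (border '')
j=11 s[j]='b': π[11]=1 (border 'b')
j=12 s[j]='a': k: 1→0; π[12]=0 (border '')
j=13 s[j]='c': π[13]=0 (border '')
j=14 s[j]='a': π[14]=0 (border '')
j=15 s[j]='a': π[15]=0 (border '')
j=16 s[j]='c': π[16]=0 (border '')
j=17 s[j]='a': π[17]=0 (border '')
j=18 s[j]='c': π[18]=0 (border '')
j=19 s[j]='c': π[19]=0 (border '')
j=20 s[j]='c': π[20]=0 (border '')
j=21 s[j]='c': π[21]=0 (border '')
j=22 s[j]='b': π[22]=1 (border 'b')
j=23 s[j]='a': k: 1→0; π[23]=0 (border '')
j=24 s[j]='a': π[24]=0 (border '')
j=25 s[j]='a': π[25]=0 (border '')
j=26 s[j]='b': π[26]=1 (border 'b')
j=27 s[j]='a': k: 1→0; π[27]=0 (border '')
j=28 s[j]='c': π[28]=0 (border '')
j=29 s[j]='a': π[29]=0 (border '')
j=30 s[j]='b': π[30]=1 (border 'b')
j=31 s[j]='a': k: 1→0; π[31]=0 (border '')
j=32 s[j]='a': π[32]=0 (border '')
j=33 s[j]='a': π[33]=0 (border '')
j=34 s[j]='c': π[34]=0 (border '')
j=35 s[j]='b': π[35]=1 (border 'b')
j=36 s[j]='c': π[36]=2 (border 'bc')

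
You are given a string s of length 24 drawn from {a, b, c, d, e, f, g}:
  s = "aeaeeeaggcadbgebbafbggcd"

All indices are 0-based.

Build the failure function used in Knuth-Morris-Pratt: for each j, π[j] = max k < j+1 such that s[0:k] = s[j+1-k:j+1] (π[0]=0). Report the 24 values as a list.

π[0] = 0
j=1 s[j]='e': π[1]=0 (border '')
j=2 s[j]='a': π[2]=1 (border 'a')
j=3 s[j]='e': π[3]=2 (border 'ae')
j=4 s[j]='e': k: 2→0; π[4]=0 (border '')
j=5 s[j]='e': π[5]=0 (border '')
j=6 s[j]='a': π[6]=1 (border 'a')
j=7 s[j]='g': k: 1→0; π[7]=0 (border '')
j=8 s[j]='g': π[8]=0 (border '')
j=9 s[j]='c': π[9]=0 (border '')
j=10 s[j]='a': π[10]=1 (border 'a')
j=11 s[j]='d': k: 1→0; π[11]=0 (border '')
j=12 s[j]='b': π[12]=0 (border '')
j=13 s[j]='g': π[13]=0 (border '')
j=14 s[j]='e': π[14]=0 (border '')
j=15 s[j]='b': π[15]=0 (border '')
j=16 s[j]='b': π[16]=0 (border '')
j=17 s[j]='a': π[17]=1 (border 'a')
j=18 s[j]='f': k: 1→0; π[18]=0 (border '')
j=19 s[j]='b': π[19]=0 (border '')
j=20 s[j]='g': π[20]=0 (border '')
j=21 s[j]='g': π[21]=0 (border '')
j=22 s[j]='c': π[22]=0 (border '')
j=23 s[j]='d': π[23]=0 (border '')

[0, 0, 1, 2, 0, 0, 1, 0, 0, 0, 1, 0, 0, 0, 0, 0, 0, 1, 0, 0, 0, 0, 0, 0]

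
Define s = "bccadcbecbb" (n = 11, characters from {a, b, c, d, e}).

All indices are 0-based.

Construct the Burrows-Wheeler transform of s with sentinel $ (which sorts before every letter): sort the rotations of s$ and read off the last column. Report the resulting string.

rank  rotation      last
    0  $bccadcbecbb  b
    1  adcbecbb$bcc  c
    2  b$bccadcbecb  b
    3  bb$bccadcbec  c
    4  bccadcbecbb$  $
    5  becbb$bccadc  c
    6  cadcbecbb$bc  c
    7  cbb$bccadcbe  e
    8  cbecbb$bccad  d
    9  ccadcbecbb$b  b
   10  dcbecbb$bcca  a
   11  ecbb$bccadcb  b

bcbc$ccedbab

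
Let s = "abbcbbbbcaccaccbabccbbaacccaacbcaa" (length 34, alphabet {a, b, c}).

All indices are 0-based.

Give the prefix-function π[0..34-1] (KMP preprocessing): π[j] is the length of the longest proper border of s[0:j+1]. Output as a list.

π[0] = 0
j=1 s[j]='b': π[1]=0 (border '')
j=2 s[j]='b': π[2]=0 (border '')
j=3 s[j]='c': π[3]=0 (border '')
j=4 s[j]='b': π[4]=0 (border '')
j=5 s[j]='b': π[5]=0 (border '')
j=6 s[j]='b': π[6]=0 (border '')
j=7 s[j]='b': π[7]=0 (border '')
j=8 s[j]='c': π[8]=0 (border '')
j=9 s[j]='a': π[9]=1 (border 'a')
j=10 s[j]='c': k: 1→0; π[10]=0 (border '')
j=11 s[j]='c': π[11]=0 (border '')
j=12 s[j]='a': π[12]=1 (border 'a')
j=13 s[j]='c': k: 1→0; π[13]=0 (border '')
j=14 s[j]='c': π[14]=0 (border '')
j=15 s[j]='b': π[15]=0 (border '')
j=16 s[j]='a': π[16]=1 (border 'a')
j=17 s[j]='b': π[17]=2 (border 'ab')
j=18 s[j]='c': k: 2→0; π[18]=0 (border '')
j=19 s[j]='c': π[19]=0 (border '')
j=20 s[j]='b': π[20]=0 (border '')
j=21 s[j]='b': π[21]=0 (border '')
j=22 s[j]='a': π[22]=1 (border 'a')
j=23 s[j]='a': k: 1→0; π[23]=1 (border 'a')
j=24 s[j]='c': k: 1→0; π[24]=0 (border '')
j=25 s[j]='c': π[25]=0 (border '')
j=26 s[j]='c': π[26]=0 (border '')
j=27 s[j]='a': π[27]=1 (border 'a')
j=28 s[j]='a': k: 1→0; π[28]=1 (border 'a')
j=29 s[j]='c': k: 1→0; π[29]=0 (border '')
j=30 s[j]='b': π[30]=0 (border '')
j=31 s[j]='c': π[31]=0 (border '')
j=32 s[j]='a': π[32]=1 (border 'a')
j=33 s[j]='a': k: 1→0; π[33]=1 (border 'a')

[0, 0, 0, 0, 0, 0, 0, 0, 0, 1, 0, 0, 1, 0, 0, 0, 1, 2, 0, 0, 0, 0, 1, 1, 0, 0, 0, 1, 1, 0, 0, 0, 1, 1]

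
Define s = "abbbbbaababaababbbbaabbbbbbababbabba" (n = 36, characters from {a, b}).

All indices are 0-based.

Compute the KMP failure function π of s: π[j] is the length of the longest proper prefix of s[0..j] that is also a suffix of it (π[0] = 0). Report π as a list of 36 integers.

π[0] = 0
j=1 s[j]='b': π[1]=0 (border '')
j=2 s[j]='b': π[2]=0 (border '')
j=3 s[j]='b': π[3]=0 (border '')
j=4 s[j]='b': π[4]=0 (border '')
j=5 s[j]='b': π[5]=0 (border '')
j=6 s[j]='a': π[6]=1 (border 'a')
j=7 s[j]='a': k: 1→0; π[7]=1 (border 'a')
j=8 s[j]='b': π[8]=2 (border 'ab')
j=9 s[j]='a': k: 2→0; π[9]=1 (border 'a')
j=10 s[j]='b': π[10]=2 (border 'ab')
j=11 s[j]='a': k: 2→0; π[11]=1 (border 'a')
j=12 s[j]='a': k: 1→0; π[12]=1 (border 'a')
j=13 s[j]='b': π[13]=2 (border 'ab')
j=14 s[j]='a': k: 2→0; π[14]=1 (border 'a')
j=15 s[j]='b': π[15]=2 (border 'ab')
j=16 s[j]='b': π[16]=3 (border 'abb')
j=17 s[j]='b': π[17]=4 (border 'abbb')
j=18 s[j]='b': π[18]=5 (border 'abbbb')
j=19 s[j]='a': k: 5→0; π[19]=1 (border 'a')
j=20 s[j]='a': k: 1→0; π[20]=1 (border 'a')
j=21 s[j]='b': π[21]=2 (border 'ab')
j=22 s[j]='b': π[22]=3 (border 'abb')
j=23 s[j]='b': π[23]=4 (border 'abbb')
j=24 s[j]='b': π[24]=5 (border 'abbbb')
j=25 s[j]='b': π[25]=6 (border 'abbbbb')
j=26 s[j]='b': k: 6→0; π[26]=0 (border '')
j=27 s[j]='a': π[27]=1 (border 'a')
j=28 s[j]='b': π[28]=2 (border 'ab')
j=29 s[j]='a': k: 2→0; π[29]=1 (border 'a')
j=30 s[j]='b': π[30]=2 (border 'ab')
j=31 s[j]='b': π[31]=3 (border 'abb')
j=32 s[j]='a': k: 3→0; π[32]=1 (border 'a')
j=33 s[j]='b': π[33]=2 (border 'ab')
j=34 s[j]='b': π[34]=3 (border 'abb')
j=35 s[j]='a': k: 3→0; π[35]=1 (border 'a')

[0, 0, 0, 0, 0, 0, 1, 1, 2, 1, 2, 1, 1, 2, 1, 2, 3, 4, 5, 1, 1, 2, 3, 4, 5, 6, 0, 1, 2, 1, 2, 3, 1, 2, 3, 1]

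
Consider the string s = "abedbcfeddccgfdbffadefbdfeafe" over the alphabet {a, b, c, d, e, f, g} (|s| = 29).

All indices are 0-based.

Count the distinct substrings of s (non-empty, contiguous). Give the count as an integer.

409

sorted suffixes:
  #0 SA[0]=0  'abedbcfeddccgfdbffadefbdfeafe'
  #1 SA[1]=18  'adefbdfeafe'
  #2 SA[2]=26  'afe'
  #3 SA[3]=4  'bcfeddccgfdbffadefbdfeafe'
  #4 SA[4]=22  'bdfeafe'
  #5 SA[5]=1  'bedbcfeddccgfdbffadefbdfeafe'
  #6 SA[6]=15  'bffadefbdfeafe'
  #7 SA[7]=10  'ccgfdbffadefbdfeafe'
  #8 SA[8]=5  'cfeddccgfdbffadefbdfeafe'
  #9 SA[9]=11  'cgfdbffadefbdfeafe'
  #10 SA[10]=3  'dbcfeddccgfdbffadefbdfeafe'
  #11 SA[11]=14  'dbffadefbdfeafe'
  #12 SA[12]=9  'dccgfdbffadefbdfeafe'
  #13 SA[13]=8  'ddccgfdbffadefbdfeafe'
  #14 SA[14]=19  'defbdfeafe'
  #15 SA[15]=23  'dfeafe'
  #16 SA[16]=28  'e'
  #17 SA[17]=25  'eafe'
  #18 SA[18]=2  'edbcfeddccgfdbffadefbdfeafe'
  #19 SA[19]=7  'eddccgfdbffadefbdfeafe'
  #20 SA[20]=20  'efbdfeafe'
  #21 SA[21]=17  'fadefbdfeafe'
  #22 SA[22]=21  'fbdfeafe'
  #23 SA[23]=13  'fdbffadefbdfeafe'
  #24 SA[24]=27  'fe'
  #25 SA[25]=24  'feafe'
  #26 SA[26]=6  'feddccgfdbffadefbdfeafe'
  #27 SA[27]=16  'ffadefbdfeafe'
  #28 SA[28]=12  'gfdbffadefbdfeafe'

SA = [0, 18, 26, 4, 22, 1, 15, 10, 5, 11, 3, 14, 9, 8, 19, 23, 28, 25, 2, 7, 20, 17, 21, 13, 27, 24, 6, 16, 12]
rank  pair      lcp
   1  s[0:],s[18:]  1  'a'
   2  s[18:],s[26:]  1  'a'
   3  s[26:],s[4:]  0  ''
   4  s[4:],s[22:]  1  'b'
   5  s[22:],s[1:]  1  'b'
   6  s[1:],s[15:]  1  'b'
   7  s[15:],s[10:]  0  ''
   8  s[10:],s[5:]  1  'c'
   9  s[5:],s[11:]  1  'c'
  10  s[11:],s[3:]  0  ''
  11  s[3:],s[14:]  2  'db'
  12  s[14:],s[9:]  1  'd'
  13  s[9:],s[8:]  1  'd'
  14  s[8:],s[19:]  1  'd'
  15  s[19:],s[23:]  1  'd'
  16  s[23:],s[28:]  0  ''
  17  s[28:],s[25:]  1  'e'
  18  s[25:],s[2:]  1  'e'
  19  s[2:],s[7:]  2  'ed'
  20  s[7:],s[20:]  1  'e'
  21  s[20:],s[17:]  0  ''
  22  s[17:],s[21:]  1  'f'
  23  s[21:],s[13:]  1  'f'
  24  s[13:],s[27:]  1  'f'
  25  s[27:],s[24:]  2  'fe'
  26  s[24:],s[6:]  2  'fe'
  27  s[6:],s[16:]  1  'f'
  28  s[16:],s[12:]  0  ''

n(n+1)/2 = 29·30/2 = 435
Σ LCP = 0 + 1 + 1 + 0 + 1 + 1 + 1 + 0 + 1 + 1 + 0 + 2 + 1 + 1 + 1 + 1 + 0 + 1 + 1 + 2 + 1 + 0 + 1 + 1 + 1 + 2 + 2 + 1 + 0 = 26
distinct = 435 − 26 = 409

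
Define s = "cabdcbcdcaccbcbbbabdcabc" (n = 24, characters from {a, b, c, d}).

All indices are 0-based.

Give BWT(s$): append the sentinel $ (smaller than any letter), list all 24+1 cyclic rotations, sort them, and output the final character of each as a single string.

ccbccbbcaccaabd$dbcdabbcb

rank  rotation                   last
    0  $cabdcbcdcaccbcbbbabdcabc  c
    1  abc$cabdcbcdcaccbcbbbabdc  c
    2  abdcabc$cabdcbcdcaccbcbbb  b
    3  abdcbcdcaccbcbbbabdcabc$c  c
    4  accbcbbbabdcabc$cabdcbcdc  c
    5  babdcabc$cabdcbcdcaccbcbb  b
    6  bbabdcabc$cabdcbcdcaccbcb  b
    7  bbbabdcabc$cabdcbcdcaccbc  c
    8  bc$cabdcbcdcaccbcbbbabdca  a
    9  bcbbbabdcabc$cabdcbcdcacc  c
   10  bcdcaccbcbbbabdcabc$cabdc  c
   11  bdcabc$cabdcbcdcaccbcbbba  a
   12  bdcbcdcaccbcbbbabdcabc$ca  a
   13  c$cabdcbcdcaccbcbbbabdcab  b
   14  cabc$cabdcbcdcaccbcbbbabd  d
   15  cabdcbcdcaccbcbbbabdcabc$  $
   16  caccbcbbbabdcabc$cabdcbcd  d
   17  cbbbabdcabc$cabdcbcdcaccb  b
   18  cbcbbbabdcabc$cabdcbcdcac  c
   19  cbcdcaccbcbbbabdcabc$cabd  d
   20  ccbcbbbabdcabc$cabdcbcdca  a
   21  cdcaccbcbbbabdcabc$cabdcb  b
   22  dcabc$cabdcbcdcaccbcbbbab  b
   23  dcaccbcbbbabdcabc$cabdcbc  c
   24  dcbcdcaccbcbbbabdcabc$cab  b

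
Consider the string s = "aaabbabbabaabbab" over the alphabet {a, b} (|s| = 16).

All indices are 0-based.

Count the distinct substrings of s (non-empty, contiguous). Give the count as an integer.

sorted suffixes:
  #0 SA[0]=0  'aaabbabbabaabbab'
  #1 SA[1]=10  'aabbab'
  #2 SA[2]=1  'aabbabbabaabbab'
  #3 SA[3]=14  'ab'
  #4 SA[4]=8  'abaabbab'
  #5 SA[5]=11  'abbab'
  #6 SA[6]=5  'abbabaabbab'
  #7 SA[7]=2  'abbabbabaabbab'
  #8 SA[8]=15  'b'
  #9 SA[9]=9  'baabbab'
  #10 SA[10]=13  'bab'
  #11 SA[11]=7  'babaabbab'
  #12 SA[12]=4  'babbabaabbab'
  #13 SA[13]=12  'bbab'
  #14 SA[14]=6  'bbabaabbab'
  #15 SA[15]=3  'bbabbabaabbab'

SA = [0, 10, 1, 14, 8, 11, 5, 2, 15, 9, 13, 7, 4, 12, 6, 3]
[i] adj suffixes → lcp
  [1] 0/10 → 2 ('aa')
  [2] 10/1 → 6 ('aabbab')
  [3] 1/14 → 1 ('a')
  [4] 14/8 → 2 ('ab')
  [5] 8/11 → 2 ('ab')
  [6] 11/5 → 5 ('abbab')
  [7] 5/2 → 5 ('abbab')
  [8] 2/15 → 0 ('')
  [9] 15/9 → 1 ('b')
  [10] 9/13 → 2 ('ba')
  [11] 13/7 → 3 ('bab')
  [12] 7/4 → 3 ('bab')
  [13] 4/12 → 1 ('b')
  [14] 12/6 → 4 ('bbab')
  [15] 6/3 → 4 ('bbab')

n(n+1)/2 = 16·17/2 = 136
Σ LCP = 0 + 2 + 6 + 1 + 2 + 2 + 5 + 5 + 0 + 1 + 2 + 3 + 3 + 1 + 4 + 4 = 41
distinct = 136 − 41 = 95

95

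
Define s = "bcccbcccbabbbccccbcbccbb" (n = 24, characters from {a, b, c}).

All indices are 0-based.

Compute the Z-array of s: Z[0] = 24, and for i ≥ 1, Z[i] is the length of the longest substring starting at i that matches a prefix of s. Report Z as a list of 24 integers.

Z[0]=24
i=1: outside box; Z[1]=0
i=2: outside box; Z[2]=0
i=3: outside box; Z[3]=0
i=4: outside box; Z[4]=5 extend→box=[4,9)
i=5: min(r-i=4, Z[1]=0)=0; Z[5]=0
i=6: min(r-i=3, Z[2]=0)=0; Z[6]=0
i=7: min(r-i=2, Z[3]=0)=0; Z[7]=0
i=8: min(r-i=1, Z[4]=5)=1; Z[8]=1
i=9: outside box; Z[9]=0
i=10: outside box; Z[10]=1 extend→box=[10,11)
i=11: outside box; Z[11]=1 extend→box=[11,12)
i=12: outside box; Z[12]=4 extend→box=[12,16)
i=13: min(r-i=3, Z[1]=0)=0; Z[13]=0
i=14: min(r-i=2, Z[2]=0)=0; Z[14]=0
i=15: min(r-i=1, Z[3]=0)=0; Z[15]=0
i=16: outside box; Z[16]=0
i=17: outside box; Z[17]=2 extend→box=[17,19)
i=18: min(r-i=1, Z[1]=0)=0; Z[18]=0
i=19: outside box; Z[19]=3 extend→box=[19,22)
i=20: min(r-i=2, Z[1]=0)=0; Z[20]=0
i=21: min(r-i=1, Z[2]=0)=0; Z[21]=0
i=22: outside box; Z[22]=1 extend→box=[22,23)
i=23: outside box; Z[23]=1 extend→box=[23,24)

[24, 0, 0, 0, 5, 0, 0, 0, 1, 0, 1, 1, 4, 0, 0, 0, 0, 2, 0, 3, 0, 0, 1, 1]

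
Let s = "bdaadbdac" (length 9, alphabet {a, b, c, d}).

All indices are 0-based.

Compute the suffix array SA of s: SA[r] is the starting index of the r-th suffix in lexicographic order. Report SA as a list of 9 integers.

sorted suffixes:
  #0 SA[0]=2  'aadbdac'
  #1 SA[1]=7  'ac'
  #2 SA[2]=3  'adbdac'
  #3 SA[3]=0  'bdaadbdac'
  #4 SA[4]=5  'bdac'
  #5 SA[5]=8  'c'
  #6 SA[6]=1  'daadbdac'
  #7 SA[7]=6  'dac'
  #8 SA[8]=4  'dbdac'

[2, 7, 3, 0, 5, 8, 1, 6, 4]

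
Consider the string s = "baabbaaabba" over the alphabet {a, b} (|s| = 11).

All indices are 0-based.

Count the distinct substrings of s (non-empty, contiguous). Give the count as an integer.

rank→(start, suffix):
  0 → (10, 'a')
  1 → (5, 'aaabba')
  2 → (6, 'aabba')
  3 → (1, 'aabbaaabba')
  4 → (7, 'abba')
  5 → (2, 'abbaaabba')
  6 → (9, 'ba')
  7 → (4, 'baaabba')
  8 → (0, 'baabbaaabba')
  9 → (8, 'bba')
  10 → (3, 'bbaaabba')

SA = [10, 5, 6, 1, 7, 2, 9, 4, 0, 8, 3]
[i] adj suffixes → lcp
  [1] 10/5 → 1 ('a')
  [2] 5/6 → 2 ('aa')
  [3] 6/1 → 5 ('aabba')
  [4] 1/7 → 1 ('a')
  [5] 7/2 → 4 ('abba')
  [6] 2/9 → 0 ('')
  [7] 9/4 → 2 ('ba')
  [8] 4/0 → 3 ('baa')
  [9] 0/8 → 1 ('b')
  [10] 8/3 → 3 ('bba')

n(n+1)/2 = 11·12/2 = 66
Σ LCP = 0 + 1 + 2 + 5 + 1 + 4 + 0 + 2 + 3 + 1 + 3 = 22
distinct = 66 − 22 = 44

44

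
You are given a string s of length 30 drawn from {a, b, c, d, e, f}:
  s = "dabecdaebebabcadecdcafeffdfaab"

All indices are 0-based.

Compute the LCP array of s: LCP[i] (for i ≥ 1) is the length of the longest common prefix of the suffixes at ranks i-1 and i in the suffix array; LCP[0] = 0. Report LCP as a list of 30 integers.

[0, 1, 2, 2, 1, 1, 1, 0, 1, 1, 1, 2, 0, 2, 1, 2, 0, 2, 1, 1, 1, 0, 2, 1, 3, 1, 0, 1, 1, 1]

rank→(start, suffix):
  0 → (27, 'aab')
  1 → (28, 'ab')
  2 → (11, 'abcadecdcafeffdfaab')
  3 → (1, 'abecdaebebabcadecdcafeffdfaab')
  4 → (14, 'adecdcafeffdfaab')
  5 → (6, 'aebebabcadecdcafeffdfaab')
  6 → (20, 'afeffdfaab')
  7 → (29, 'b')
  8 → (10, 'babcadecdcafeffdfaab')
  9 → (12, 'bcadecdcafeffdfaab')
  10 → (8, 'bebabcadecdcafeffdfaab')
  11 → (2, 'becdaebebabcadecdcafeffdfaab')
  12 → (13, 'cadecdcafeffdfaab')
  13 → (19, 'cafeffdfaab')
  14 → (4, 'cdaebebabcadecdcafeffdfaab')
  15 → (17, 'cdcafeffdfaab')
  16 → (0, 'dabecdaebebabcadecdcafeffdfaab')
  17 → (5, 'daebebabcadecdcafeffdfaab')
  18 → (18, 'dcafeffdfaab')
  19 → (15, 'decdcafeffdfaab')
  20 → (25, 'dfaab')
  21 → (9, 'ebabcadecdcafeffdfaab')
  22 → (7, 'ebebabcadecdcafeffdfaab')
  23 → (3, 'ecdaebebabcadecdcafeffdfaab')
  24 → (16, 'ecdcafeffdfaab')
  25 → (22, 'effdfaab')
  26 → (26, 'faab')
  27 → (24, 'fdfaab')
  28 → (21, 'feffdfaab')
  29 → (23, 'ffdfaab')

SA = [27, 28, 11, 1, 14, 6, 20, 29, 10, 12, 8, 2, 13, 19, 4, 17, 0, 5, 18, 15, 25, 9, 7, 3, 16, 22, 26, 24, 21, 23]
[i] adj suffixes → lcp
  [1] 27/28 → 1 ('a')
  [2] 28/11 → 2 ('ab')
  [3] 11/1 → 2 ('ab')
  [4] 1/14 → 1 ('a')
  [5] 14/6 → 1 ('a')
  [6] 6/20 → 1 ('a')
  [7] 20/29 → 0 ('')
  [8] 29/10 → 1 ('b')
  [9] 10/12 → 1 ('b')
  [10] 12/8 → 1 ('b')
  [11] 8/2 → 2 ('be')
  [12] 2/13 → 0 ('')
  [13] 13/19 → 2 ('ca')
  [14] 19/4 → 1 ('c')
  [15] 4/17 → 2 ('cd')
  [16] 17/0 → 0 ('')
  [17] 0/5 → 2 ('da')
  [18] 5/18 → 1 ('d')
  [19] 18/15 → 1 ('d')
  [20] 15/25 → 1 ('d')
  [21] 25/9 → 0 ('')
  [22] 9/7 → 2 ('eb')
  [23] 7/3 → 1 ('e')
  [24] 3/16 → 3 ('ecd')
  [25] 16/22 → 1 ('e')
  [26] 22/26 → 0 ('')
  [27] 26/24 → 1 ('f')
  [28] 24/21 → 1 ('f')
  [29] 21/23 → 1 ('f')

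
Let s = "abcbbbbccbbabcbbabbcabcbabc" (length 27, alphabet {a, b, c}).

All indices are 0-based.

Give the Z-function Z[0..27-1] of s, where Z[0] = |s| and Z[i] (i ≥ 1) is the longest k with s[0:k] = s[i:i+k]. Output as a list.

Z[0]=27
i=1: i≥r, start 0; Z[1]=0
i=2: i≥r, start 0; Z[2]=0
i=3: i≥r, start 0; Z[3]=0
i=4: i≥r, start 0; Z[4]=0
i=5: i≥r, start 0; Z[5]=0
i=6: i≥r, start 0; Z[6]=0
i=7: i≥r, start 0; Z[7]=0
i=8: i≥r, start 0; Z[8]=0
i=9: i≥r, start 0; Z[9]=0
i=10: i≥r, start 0; Z[10]=0
i=11: i≥r, start 0; Z[11]=5 grow→box=[11,16)
i=12: min(r-i=4, Z[1]=0)=0; Z[12]=0
i=13: min(r-i=3, Z[2]=0)=0; Z[13]=0
i=14: min(r-i=2, Z[3]=0)=0; Z[14]=0
i=15: min(r-i=1, Z[4]=0)=0; Z[15]=0
i=16: i≥r, start 0; Z[16]=2 grow→box=[16,18)
i=17: min(r-i=1, Z[1]=0)=0; Z[17]=0
i=18: i≥r, start 0; Z[18]=0
i=19: i≥r, start 0; Z[19]=0
i=20: i≥r, start 0; Z[20]=4 grow→box=[20,24)
i=21: min(r-i=3, Z[1]=0)=0; Z[21]=0
i=22: min(r-i=2, Z[2]=0)=0; Z[22]=0
i=23: min(r-i=1, Z[3]=0)=0; Z[23]=0
i=24: i≥r, start 0; Z[24]=3 grow→box=[24,27)
i=25: min(r-i=2, Z[1]=0)=0; Z[25]=0
i=26: min(r-i=1, Z[2]=0)=0; Z[26]=0

[27, 0, 0, 0, 0, 0, 0, 0, 0, 0, 0, 5, 0, 0, 0, 0, 2, 0, 0, 0, 4, 0, 0, 0, 3, 0, 0]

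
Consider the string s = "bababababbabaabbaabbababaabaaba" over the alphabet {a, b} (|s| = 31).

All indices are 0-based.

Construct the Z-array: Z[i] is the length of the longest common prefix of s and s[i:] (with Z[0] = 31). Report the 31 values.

[31, 0, 7, 0, 5, 0, 3, 0, 1, 4, 0, 2, 0, 0, 1, 2, 0, 0, 1, 6, 0, 4, 0, 2, 0, 0, 2, 0, 0, 2, 0]

Z[0]=31
i=1: outside box; Z[1]=0
i=2: outside box; Z[2]=7 scan→box=[2,9)
i=3: min(r-i=6, Z[1]=0)=0; Z[3]=0
i=4: min(r-i=5, Z[2]=7)=5; Z[4]=5
i=5: min(r-i=4, Z[3]=0)=0; Z[5]=0
i=6: min(r-i=3, Z[4]=5)=3; Z[6]=3
i=7: min(r-i=2, Z[5]=0)=0; Z[7]=0
i=8: min(r-i=1, Z[6]=3)=1; Z[8]=1
i=9: outside box; Z[9]=4 scan→box=[9,13)
i=10: min(r-i=3, Z[1]=0)=0; Z[10]=0
i=11: min(r-i=2, Z[2]=7)=2; Z[11]=2
i=12: min(r-i=1, Z[3]=0)=0; Z[12]=0
i=13: outside box; Z[13]=0
i=14: outside box; Z[14]=1 scan→box=[14,15)
i=15: outside box; Z[15]=2 scan→box=[15,17)
i=16: min(r-i=1, Z[1]=0)=0; Z[16]=0
i=17: outside box; Z[17]=0
i=18: outside box; Z[18]=1 scan→box=[18,19)
i=19: outside box; Z[19]=6 scan→box=[19,25)
i=20: min(r-i=5, Z[1]=0)=0; Z[20]=0
i=21: min(r-i=4, Z[2]=7)=4; Z[21]=4
i=22: min(r-i=3, Z[3]=0)=0; Z[22]=0
i=23: min(r-i=2, Z[4]=5)=2; Z[23]=2
i=24: min(r-i=1, Z[5]=0)=0; Z[24]=0
i=25: outside box; Z[25]=0
i=26: outside box; Z[26]=2 scan→box=[26,28)
i=27: min(r-i=1, Z[1]=0)=0; Z[27]=0
i=28: outside box; Z[28]=0
i=29: outside box; Z[29]=2 scan→box=[29,31)
i=30: min(r-i=1, Z[1]=0)=0; Z[30]=0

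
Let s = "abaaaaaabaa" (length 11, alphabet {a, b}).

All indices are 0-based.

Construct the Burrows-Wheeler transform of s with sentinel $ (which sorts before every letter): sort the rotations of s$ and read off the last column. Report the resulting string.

rank  rotation      last
    0  $abaaaaaabaa  a
    1  a$abaaaaaaba  a
    2  aa$abaaaaaab  b
    3  aaaaaabaa$ab  b
    4  aaaaabaa$aba  a
    5  aaaabaa$abaa  a
    6  aaabaa$abaaa  a
    7  aabaa$abaaaa  a
    8  abaa$abaaaaa  a
    9  abaaaaaabaa$  $
   10  baa$abaaaaaa  a
   11  baaaaaabaa$a  a

aabbaaaaa$aa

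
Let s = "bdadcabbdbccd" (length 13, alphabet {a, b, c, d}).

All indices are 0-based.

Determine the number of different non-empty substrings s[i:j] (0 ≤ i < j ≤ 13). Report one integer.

sorted suffixes:
  #0 SA[0]=5  'abbdbccd'
  #1 SA[1]=2  'adcabbdbccd'
  #2 SA[2]=6  'bbdbccd'
  #3 SA[3]=9  'bccd'
  #4 SA[4]=0  'bdadcabbdbccd'
  #5 SA[5]=7  'bdbccd'
  #6 SA[6]=4  'cabbdbccd'
  #7 SA[7]=10  'ccd'
  #8 SA[8]=11  'cd'
  #9 SA[9]=12  'd'
  #10 SA[10]=1  'dadcabbdbccd'
  #11 SA[11]=8  'dbccd'
  #12 SA[12]=3  'dcabbdbccd'

SA = [5, 2, 6, 9, 0, 7, 4, 10, 11, 12, 1, 8, 3]
rank  pair      lcp
   1  s[5:],s[2:]  1  'a'
   2  s[2:],s[6:]  0  ''
   3  s[6:],s[9:]  1  'b'
   4  s[9:],s[0:]  1  'b'
   5  s[0:],s[7:]  2  'bd'
   6  s[7:],s[4:]  0  ''
   7  s[4:],s[10:]  1  'c'
   8  s[10:],s[11:]  1  'c'
   9  s[11:],s[12:]  0  ''
  10  s[12:],s[1:]  1  'd'
  11  s[1:],s[8:]  1  'd'
  12  s[8:],s[3:]  1  'd'

n(n+1)/2 = 13·14/2 = 91
Σ LCP = 0 + 1 + 0 + 1 + 1 + 2 + 0 + 1 + 1 + 0 + 1 + 1 + 1 = 10
distinct = 91 − 10 = 81

81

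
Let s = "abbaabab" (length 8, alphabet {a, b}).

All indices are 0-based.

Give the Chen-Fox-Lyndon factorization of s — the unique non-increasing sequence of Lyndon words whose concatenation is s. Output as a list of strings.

["abb", "aabab"]

emit factor 1: 'abb' (i=0, period=3)
emit factor 2: 'aabab' (i=3, period=5)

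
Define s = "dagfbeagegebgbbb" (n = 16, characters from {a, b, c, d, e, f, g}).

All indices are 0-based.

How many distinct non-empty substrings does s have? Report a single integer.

123

rank→(start, suffix):
  0 → (6, 'agegebgbbb')
  1 → (1, 'agfbeagegebgbbb')
  2 → (15, 'b')
  3 → (14, 'bb')
  4 → (13, 'bbb')
  5 → (4, 'beagegebgbbb')
  6 → (11, 'bgbbb')
  7 → (0, 'dagfbeagegebgbbb')
  8 → (5, 'eagegebgbbb')
  9 → (10, 'ebgbbb')
  10 → (8, 'egebgbbb')
  11 → (3, 'fbeagegebgbbb')
  12 → (12, 'gbbb')
  13 → (9, 'gebgbbb')
  14 → (7, 'gegebgbbb')
  15 → (2, 'gfbeagegebgbbb')

SA = [6, 1, 15, 14, 13, 4, 11, 0, 5, 10, 8, 3, 12, 9, 7, 2]
rank  pair      lcp
   1  s[6:],s[1:]  2  'ag'
   2  s[1:],s[15:]  0  ''
   3  s[15:],s[14:]  1  'b'
   4  s[14:],s[13:]  2  'bb'
   5  s[13:],s[4:]  1  'b'
   6  s[4:],s[11:]  1  'b'
   7  s[11:],s[0:]  0  ''
   8  s[0:],s[5:]  0  ''
   9  s[5:],s[10:]  1  'e'
  10  s[10:],s[8:]  1  'e'
  11  s[8:],s[3:]  0  ''
  12  s[3:],s[12:]  0  ''
  13  s[12:],s[9:]  1  'g'
  14  s[9:],s[7:]  2  'ge'
  15  s[7:],s[2:]  1  'g'

n(n+1)/2 = 16·17/2 = 136
Σ LCP = 0 + 2 + 0 + 1 + 2 + 1 + 1 + 0 + 0 + 1 + 1 + 0 + 0 + 1 + 2 + 1 = 13
distinct = 136 − 13 = 123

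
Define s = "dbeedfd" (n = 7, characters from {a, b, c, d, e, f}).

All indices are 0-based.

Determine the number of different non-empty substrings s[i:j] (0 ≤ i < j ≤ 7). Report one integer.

25

rank→(start, suffix):
  0 → (1, 'beedfd')
  1 → (6, 'd')
  2 → (0, 'dbeedfd')
  3 → (4, 'dfd')
  4 → (3, 'edfd')
  5 → (2, 'eedfd')
  6 → (5, 'fd')

SA = [1, 6, 0, 4, 3, 2, 5]
rank  pair      lcp
   1  s[1:],s[6:]  0  ''
   2  s[6:],s[0:]  1  'd'
   3  s[0:],s[4:]  1  'd'
   4  s[4:],s[3:]  0  ''
   5  s[3:],s[2:]  1  'e'
   6  s[2:],s[5:]  0  ''

n(n+1)/2 = 7·8/2 = 28
Σ LCP = 0 + 0 + 1 + 1 + 0 + 1 + 0 = 3
distinct = 28 − 3 = 25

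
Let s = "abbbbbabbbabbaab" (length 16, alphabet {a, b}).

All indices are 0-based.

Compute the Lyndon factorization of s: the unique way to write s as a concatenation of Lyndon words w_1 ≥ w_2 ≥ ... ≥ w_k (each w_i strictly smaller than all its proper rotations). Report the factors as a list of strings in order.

["abbbbb", "abbb", "abb", "aab"]

emit factor 1: 'abbbbb' (i=0, period=6)
emit factor 2: 'abbb' (i=6, period=4)
emit factor 3: 'abb' (i=10, period=3)
emit factor 4: 'aab' (i=13, period=3)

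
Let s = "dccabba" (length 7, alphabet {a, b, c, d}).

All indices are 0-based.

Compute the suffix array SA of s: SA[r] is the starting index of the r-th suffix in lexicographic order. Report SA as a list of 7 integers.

rank→(start, suffix):
  0 → (6, 'a')
  1 → (3, 'abba')
  2 → (5, 'ba')
  3 → (4, 'bba')
  4 → (2, 'cabba')
  5 → (1, 'ccabba')
  6 → (0, 'dccabba')

[6, 3, 5, 4, 2, 1, 0]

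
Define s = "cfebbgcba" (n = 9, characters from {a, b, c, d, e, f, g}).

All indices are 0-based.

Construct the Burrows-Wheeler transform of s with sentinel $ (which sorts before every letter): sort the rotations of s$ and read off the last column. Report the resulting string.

abcebg$fcb

rank  rotation    last
    0  $cfebbgcba  a
    1  a$cfebbgcb  b
    2  ba$cfebbgc  c
    3  bbgcba$cfe  e
    4  bgcba$cfeb  b
    5  cba$cfebbg  g
    6  cfebbgcba$  $
    7  ebbgcba$cf  f
    8  febbgcba$c  c
    9  gcba$cfebb  b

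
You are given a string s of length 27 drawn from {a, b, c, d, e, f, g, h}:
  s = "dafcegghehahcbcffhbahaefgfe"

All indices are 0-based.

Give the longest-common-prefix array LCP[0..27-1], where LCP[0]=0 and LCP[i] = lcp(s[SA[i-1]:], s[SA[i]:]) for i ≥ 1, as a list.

rank | idx | suffix
   0 |  21 | aefgfe
   1 |   1 | afcegghehahcbcffhbahaefgfe
   2 |  19 | ahaefgfe
   3 |  10 | ahcbcffhbahaefgfe
   4 |  18 | bahaefgfe
   5 |  13 | bcffhbahaefgfe
   6 |  12 | cbcffhbahaefgfe
   7 |   3 | cegghehahcbcffhbahaefgfe
   8 |  14 | cffhbahaefgfe
   9 |   0 | dafcegghehahcbcffhbahaefgfe
  10 |  26 | e
  11 |  22 | efgfe
  12 |   4 | egghehahcbcffhbahaefgfe
  13 |   8 | ehahcbcffhbahaefgfe
  14 |   2 | fcegghehahcbcffhbahaefgfe
  15 |  25 | fe
  16 |  15 | ffhbahaefgfe
  17 |  23 | fgfe
  18 |  16 | fhbahaefgfe
  19 |  24 | gfe
  20 |   5 | gghehahcbcffhbahaefgfe
  21 |   6 | ghehahcbcffhbahaefgfe
  22 |  20 | haefgfe
  23 |   9 | hahcbcffhbahaefgfe
  24 |  17 | hbahaefgfe
  25 |  11 | hcbcffhbahaefgfe
  26 |   7 | hehahcbcffhbahaefgfe

SA = [21, 1, 19, 10, 18, 13, 12, 3, 14, 0, 26, 22, 4, 8, 2, 25, 15, 23, 16, 24, 5, 6, 20, 9, 17, 11, 7]
[i] adj suffixes → lcp
  [1] 21/1 → 1 ('a')
  [2] 1/19 → 1 ('a')
  [3] 19/10 → 2 ('ah')
  [4] 10/18 → 0 ('')
  [5] 18/13 → 1 ('b')
  [6] 13/12 → 0 ('')
  [7] 12/3 → 1 ('c')
  [8] 3/14 → 1 ('c')
  [9] 14/0 → 0 ('')
  [10] 0/26 → 0 ('')
  [11] 26/22 → 1 ('e')
  [12] 22/4 → 1 ('e')
  [13] 4/8 → 1 ('e')
  [14] 8/2 → 0 ('')
  [15] 2/25 → 1 ('f')
  [16] 25/15 → 1 ('f')
  [17] 15/23 → 1 ('f')
  [18] 23/16 → 1 ('f')
  [19] 16/24 → 0 ('')
  [20] 24/5 → 1 ('g')
  [21] 5/6 → 1 ('g')
  [22] 6/20 → 0 ('')
  [23] 20/9 → 2 ('ha')
  [24] 9/17 → 1 ('h')
  [25] 17/11 → 1 ('h')
  [26] 11/7 → 1 ('h')

[0, 1, 1, 2, 0, 1, 0, 1, 1, 0, 0, 1, 1, 1, 0, 1, 1, 1, 1, 0, 1, 1, 0, 2, 1, 1, 1]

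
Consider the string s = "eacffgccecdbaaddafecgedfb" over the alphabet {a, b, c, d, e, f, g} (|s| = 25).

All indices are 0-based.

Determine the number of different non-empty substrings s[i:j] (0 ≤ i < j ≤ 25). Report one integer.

306

rank→(start, suffix):
  0 → (12, 'aaddafecgedfb')
  1 → (1, 'acffgccecdbaaddafecgedfb')
  2 → (13, 'addafecgedfb')
  3 → (16, 'afecgedfb')
  4 → (24, 'b')
  5 → (11, 'baaddafecgedfb')
  6 → (6, 'ccecdbaaddafecgedfb')
  7 → (9, 'cdbaaddafecgedfb')
  8 → (7, 'cecdbaaddafecgedfb')
  9 → (2, 'cffgccecdbaaddafecgedfb')
  10 → (19, 'cgedfb')
  11 → (15, 'dafecgedfb')
  12 → (10, 'dbaaddafecgedfb')
  13 → (14, 'ddafecgedfb')
  14 → (22, 'dfb')
  15 → (0, 'eacffgccecdbaaddafecgedfb')
  16 → (8, 'ecdbaaddafecgedfb')
  17 → (18, 'ecgedfb')
  18 → (21, 'edfb')
  19 → (23, 'fb')
  20 → (17, 'fecgedfb')
  21 → (3, 'ffgccecdbaaddafecgedfb')
  22 → (4, 'fgccecdbaaddafecgedfb')
  23 → (5, 'gccecdbaaddafecgedfb')
  24 → (20, 'gedfb')

SA = [12, 1, 13, 16, 24, 11, 6, 9, 7, 2, 19, 15, 10, 14, 22, 0, 8, 18, 21, 23, 17, 3, 4, 5, 20]
[i] adj suffixes → lcp
  [1] 12/1 → 1 ('a')
  [2] 1/13 → 1 ('a')
  [3] 13/16 → 1 ('a')
  [4] 16/24 → 0 ('')
  [5] 24/11 → 1 ('b')
  [6] 11/6 → 0 ('')
  [7] 6/9 → 1 ('c')
  [8] 9/7 → 1 ('c')
  [9] 7/2 → 1 ('c')
  [10] 2/19 → 1 ('c')
  [11] 19/15 → 0 ('')
  [12] 15/10 → 1 ('d')
  [13] 10/14 → 1 ('d')
  [14] 14/22 → 1 ('d')
  [15] 22/0 → 0 ('')
  [16] 0/8 → 1 ('e')
  [17] 8/18 → 2 ('ec')
  [18] 18/21 → 1 ('e')
  [19] 21/23 → 0 ('')
  [20] 23/17 → 1 ('f')
  [21] 17/3 → 1 ('f')
  [22] 3/4 → 1 ('f')
  [23] 4/5 → 0 ('')
  [24] 5/20 → 1 ('g')

n(n+1)/2 = 25·26/2 = 325
Σ LCP = 0 + 1 + 1 + 1 + 0 + 1 + 0 + 1 + 1 + 1 + 1 + 0 + 1 + 1 + 1 + 0 + 1 + 2 + 1 + 0 + 1 + 1 + 1 + 0 + 1 = 19
distinct = 325 − 19 = 306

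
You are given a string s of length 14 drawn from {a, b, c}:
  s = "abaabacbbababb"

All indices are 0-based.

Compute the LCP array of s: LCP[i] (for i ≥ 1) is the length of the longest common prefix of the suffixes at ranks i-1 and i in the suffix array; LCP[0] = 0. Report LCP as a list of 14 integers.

rank | idx | suffix
   0 |   2 | aabacbbababb
   1 |   0 | abaabacbbababb
   2 |   9 | ababb
   3 |   3 | abacbbababb
   4 |  11 | abb
   5 |   5 | acbbababb
   6 |  13 | b
   7 |   1 | baabacbbababb
   8 |   8 | bababb
   9 |  10 | babb
  10 |   4 | bacbbababb
  11 |  12 | bb
  12 |   7 | bbababb
  13 |   6 | cbbababb

SA = [2, 0, 9, 3, 11, 5, 13, 1, 8, 10, 4, 12, 7, 6]
[i] adj suffixes → lcp
  [1] 2/0 → 1 ('a')
  [2] 0/9 → 3 ('aba')
  [3] 9/3 → 3 ('aba')
  [4] 3/11 → 2 ('ab')
  [5] 11/5 → 1 ('a')
  [6] 5/13 → 0 ('')
  [7] 13/1 → 1 ('b')
  [8] 1/8 → 2 ('ba')
  [9] 8/10 → 3 ('bab')
  [10] 10/4 → 2 ('ba')
  [11] 4/12 → 1 ('b')
  [12] 12/7 → 2 ('bb')
  [13] 7/6 → 0 ('')

[0, 1, 3, 3, 2, 1, 0, 1, 2, 3, 2, 1, 2, 0]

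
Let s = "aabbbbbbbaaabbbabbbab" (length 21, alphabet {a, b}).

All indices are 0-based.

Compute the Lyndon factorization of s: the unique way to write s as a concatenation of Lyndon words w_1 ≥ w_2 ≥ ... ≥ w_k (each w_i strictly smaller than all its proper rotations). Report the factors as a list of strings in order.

emit factor 1: 'aabbbbbbb' (i=0, period=9)
emit factor 2: 'aaabbbabbbab' (i=9, period=12)

["aabbbbbbb", "aaabbbabbbab"]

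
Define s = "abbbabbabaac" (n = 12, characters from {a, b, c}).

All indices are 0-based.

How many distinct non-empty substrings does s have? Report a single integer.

59

sorted suffixes:
  #0 SA[0]=9  'aac'
  #1 SA[1]=7  'abaac'
  #2 SA[2]=4  'abbabaac'
  #3 SA[3]=0  'abbbabbabaac'
  #4 SA[4]=10  'ac'
  #5 SA[5]=8  'baac'
  #6 SA[6]=6  'babaac'
  #7 SA[7]=3  'babbabaac'
  #8 SA[8]=5  'bbabaac'
  #9 SA[9]=2  'bbabbabaac'
  #10 SA[10]=1  'bbbabbabaac'
  #11 SA[11]=11  'c'

SA = [9, 7, 4, 0, 10, 8, 6, 3, 5, 2, 1, 11]
rank  pair      lcp
   1  s[9:],s[7:]  1  'a'
   2  s[7:],s[4:]  2  'ab'
   3  s[4:],s[0:]  3  'abb'
   4  s[0:],s[10:]  1  'a'
   5  s[10:],s[8:]  0  ''
   6  s[8:],s[6:]  2  'ba'
   7  s[6:],s[3:]  3  'bab'
   8  s[3:],s[5:]  1  'b'
   9  s[5:],s[2:]  4  'bbab'
  10  s[2:],s[1:]  2  'bb'
  11  s[1:],s[11:]  0  ''

n(n+1)/2 = 12·13/2 = 78
Σ LCP = 0 + 1 + 2 + 3 + 1 + 0 + 2 + 3 + 1 + 4 + 2 + 0 = 19
distinct = 78 − 19 = 59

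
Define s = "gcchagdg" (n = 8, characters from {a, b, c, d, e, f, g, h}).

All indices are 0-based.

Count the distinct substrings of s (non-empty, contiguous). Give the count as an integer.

rank | idx | suffix
   0 |   4 | agdg
   1 |   1 | cchagdg
   2 |   2 | chagdg
   3 |   6 | dg
   4 |   7 | g
   5 |   0 | gcchagdg
   6 |   5 | gdg
   7 |   3 | hagdg

SA = [4, 1, 2, 6, 7, 0, 5, 3]
rank  pair      lcp
   1  s[4:],s[1:]  0  ''
   2  s[1:],s[2:]  1  'c'
   3  s[2:],s[6:]  0  ''
   4  s[6:],s[7:]  0  ''
   5  s[7:],s[0:]  1  'g'
   6  s[0:],s[5:]  1  'g'
   7  s[5:],s[3:]  0  ''

n(n+1)/2 = 8·9/2 = 36
Σ LCP = 0 + 0 + 1 + 0 + 0 + 1 + 1 + 0 = 3
distinct = 36 − 3 = 33

33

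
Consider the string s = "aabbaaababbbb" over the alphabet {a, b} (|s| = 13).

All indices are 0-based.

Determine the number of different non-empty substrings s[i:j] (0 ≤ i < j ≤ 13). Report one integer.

69

sorted suffixes:
  #0 SA[0]=4  'aaababbbb'
  #1 SA[1]=5  'aababbbb'
  #2 SA[2]=0  'aabbaaababbbb'
  #3 SA[3]=6  'ababbbb'
  #4 SA[4]=1  'abbaaababbbb'
  #5 SA[5]=8  'abbbb'
  #6 SA[6]=12  'b'
  #7 SA[7]=3  'baaababbbb'
  #8 SA[8]=7  'babbbb'
  #9 SA[9]=11  'bb'
  #10 SA[10]=2  'bbaaababbbb'
  #11 SA[11]=10  'bbb'
  #12 SA[12]=9  'bbbb'

SA = [4, 5, 0, 6, 1, 8, 12, 3, 7, 11, 2, 10, 9]
[i] adj suffixes → lcp
  [1] 4/5 → 2 ('aa')
  [2] 5/0 → 3 ('aab')
  [3] 0/6 → 1 ('a')
  [4] 6/1 → 2 ('ab')
  [5] 1/8 → 3 ('abb')
  [6] 8/12 → 0 ('')
  [7] 12/3 → 1 ('b')
  [8] 3/7 → 2 ('ba')
  [9] 7/11 → 1 ('b')
  [10] 11/2 → 2 ('bb')
  [11] 2/10 → 2 ('bb')
  [12] 10/9 → 3 ('bbb')

n(n+1)/2 = 13·14/2 = 91
Σ LCP = 0 + 2 + 3 + 1 + 2 + 3 + 0 + 1 + 2 + 1 + 2 + 2 + 3 = 22
distinct = 91 − 22 = 69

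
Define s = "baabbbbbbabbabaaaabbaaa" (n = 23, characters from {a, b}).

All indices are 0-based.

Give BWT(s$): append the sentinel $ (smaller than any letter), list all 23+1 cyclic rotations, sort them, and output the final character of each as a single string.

aaabbaabbababa$bbaabbbba

rank  rotation                  last
    0  $baabbbbbbabbabaaaabbaaa  a
    1  a$baabbbbbbabbabaaaabbaa  a
    2  aa$baabbbbbbabbabaaaabba  a
    3  aaa$baabbbbbbabbabaaaabb  b
    4  aaaabbaaa$baabbbbbbabbab  b
    5  aaabbaaa$baabbbbbbabbaba  a
    6  aabbaaa$baabbbbbbabbabaa  a
    7  aabbbbbbabbabaaaabbaaa$b  b
    8  abaaaabbaaa$baabbbbbbabb  b
    9  abbaaa$baabbbbbbabbabaaa  a
   10  abbabaaaabbaaa$baabbbbbb  b
   11  abbbbbbabbabaaaabbaaa$ba  a
   12  baaa$baabbbbbbabbabaaaab  b
   13  baaaabbaaa$baabbbbbbabba  a
   14  baabbbbbbabbabaaaabbaaa$  $
   15  babaaaabbaaa$baabbbbbbab  b
   16  babbabaaaabbaaa$baabbbbb  b
   17  bbaaa$baabbbbbbabbabaaaa  a
   18  bbabaaaabbaaa$baabbbbbba  a
   19  bbabbabaaaabbaaa$baabbbb  b
   20  bbbabbabaaaabbaaa$baabbb  b
   21  bbbbabbabaaaabbaaa$baabb  b
   22  bbbbbabbabaaaabbaaa$baab  b
   23  bbbbbbabbabaaaabbaaa$baa  a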